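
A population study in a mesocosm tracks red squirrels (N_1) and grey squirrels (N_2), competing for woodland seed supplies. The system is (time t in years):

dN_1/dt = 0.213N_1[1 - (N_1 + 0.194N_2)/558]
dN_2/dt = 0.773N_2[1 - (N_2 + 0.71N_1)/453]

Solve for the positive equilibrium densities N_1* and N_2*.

Setting both brackets to zero gives the nullclines N_1 + 0.194N_2 = 558 and 0.71N_1 + N_2 = 453.
Substituting N_2 = 453 - 0.71N_1 into the first: N_1(1 - 0.194·0.71) = 558 - 0.194·453.
So N_1* = 470/0.862 = 545, and then N_2* = 453 - 0.71·545 = 65.9.

N_1* ≈ 545, N_2* ≈ 65.9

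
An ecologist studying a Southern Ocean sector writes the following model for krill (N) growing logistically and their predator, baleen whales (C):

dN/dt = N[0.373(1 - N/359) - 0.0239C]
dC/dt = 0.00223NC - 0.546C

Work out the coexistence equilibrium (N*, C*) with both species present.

N* ≈ 245, C* ≈ 4.96

From dC/dt = 0 with C > 0: 0.00223N* = 0.546, so N* = 245.
Substitute into dN/dt = 0: 0.373(1 - 245/359) = 0.0239C*.
The bracket is 0.318, giving C* = 0.119/0.0239 = 4.96.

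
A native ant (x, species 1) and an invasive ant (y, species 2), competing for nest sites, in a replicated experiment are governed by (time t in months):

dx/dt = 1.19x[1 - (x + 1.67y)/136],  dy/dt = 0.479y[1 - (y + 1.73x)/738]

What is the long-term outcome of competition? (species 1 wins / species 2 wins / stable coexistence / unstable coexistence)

Compare the nullcline intercepts: K1/α12 = 136/1.67 = 81.4 < K2 = 738; K2/α21 = 738/1.73 = 427 > K1 = 136.
Since the inequalities point opposite ways, species 2 can invade but species 1 cannot.

species 2 excludes species 1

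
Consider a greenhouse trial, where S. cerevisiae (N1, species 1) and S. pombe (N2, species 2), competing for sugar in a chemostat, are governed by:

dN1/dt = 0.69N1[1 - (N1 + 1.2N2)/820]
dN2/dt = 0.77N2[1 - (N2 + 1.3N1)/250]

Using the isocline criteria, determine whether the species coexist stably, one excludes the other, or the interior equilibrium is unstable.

species 1 excludes species 2

Compare the nullcline intercepts: K1/α12 = 820/1.2 = 683 > K2 = 250; K2/α21 = 250/1.3 = 192 < K1 = 820.
Since the inequalities point opposite ways, species 1 can invade but species 2 cannot.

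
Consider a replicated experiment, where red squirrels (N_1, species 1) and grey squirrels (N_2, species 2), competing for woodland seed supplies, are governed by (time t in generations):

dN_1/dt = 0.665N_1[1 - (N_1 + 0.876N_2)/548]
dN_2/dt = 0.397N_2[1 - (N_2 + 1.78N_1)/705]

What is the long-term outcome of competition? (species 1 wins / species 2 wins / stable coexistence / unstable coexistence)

Compare the nullcline intercepts: K1/α12 = 548/0.876 = 626 < K2 = 705; K2/α21 = 705/1.78 = 396 < K1 = 548.
Since both are reversed, neither can invade when rare; the interior point is a saddle.

unstable coexistence (outcome depends on initial conditions)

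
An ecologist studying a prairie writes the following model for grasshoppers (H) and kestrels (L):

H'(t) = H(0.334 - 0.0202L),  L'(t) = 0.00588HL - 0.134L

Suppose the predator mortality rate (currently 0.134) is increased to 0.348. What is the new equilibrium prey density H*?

At the interior fixed point, setting dL/dt = 0 with L > 0 fixes H* = (predator death rate)/(HL coefficient) — independent of the other coefficients.
With the change, H* = 0.348/0.00588 = 59.2; it rises from 22.8.

H* ≈ 59.2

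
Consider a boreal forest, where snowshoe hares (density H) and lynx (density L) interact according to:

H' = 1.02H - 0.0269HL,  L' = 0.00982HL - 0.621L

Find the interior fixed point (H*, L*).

Set dL/dt = 0 with L > 0: 0.00982H - 0.621 = 0, so H* = 0.621/0.00982 = 63.2.
Set dH/dt = 0 with H > 0: 1.02 - 0.0269L = 0, so L* = 1.02/0.0269 = 37.9.

H* ≈ 63.2, L* ≈ 37.9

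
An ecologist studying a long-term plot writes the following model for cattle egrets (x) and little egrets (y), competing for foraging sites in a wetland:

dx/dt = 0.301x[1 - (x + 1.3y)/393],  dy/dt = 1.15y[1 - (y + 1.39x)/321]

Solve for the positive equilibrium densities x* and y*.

x* ≈ 30.1, y* ≈ 279

Setting both brackets to zero gives the nullclines x + 1.3y = 393 and 1.39x + y = 321.
Substituting y = 321 - 1.39x into the first: x(1 - 1.3·1.39) = 393 - 1.3·321.
So x* = -24.3/-0.807 = 30.1, and then y* = 321 - 1.39·30.1 = 279.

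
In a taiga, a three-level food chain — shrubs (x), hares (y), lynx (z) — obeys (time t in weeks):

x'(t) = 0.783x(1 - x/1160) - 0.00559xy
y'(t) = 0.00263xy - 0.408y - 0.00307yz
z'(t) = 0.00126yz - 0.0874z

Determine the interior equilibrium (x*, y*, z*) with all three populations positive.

x* ≈ 586, y* ≈ 69.4, z* ≈ 369

From dz/dt = 0: 0.00126y* = 0.0874, so y* = 69.4.
From dx/dt = 0: 0.783(1 - x*/1160) = 0.00559·69.4, giving x* = 1160·(1 - 0.495) = 586.
From dy/dt = 0: 0.00263·586 - 0.408 = 0.00307z*, so z* = 1.13/0.00307 = 369.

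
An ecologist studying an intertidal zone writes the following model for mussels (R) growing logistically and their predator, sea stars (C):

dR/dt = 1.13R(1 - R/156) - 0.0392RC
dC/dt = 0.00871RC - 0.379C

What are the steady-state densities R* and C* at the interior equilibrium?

From dC/dt = 0 with C > 0: 0.00871R* = 0.379, so R* = 43.5.
Substitute into dR/dt = 0: 1.13(1 - 43.5/156) = 0.0392C*.
The bracket is 0.721, giving C* = 0.815/0.0392 = 20.8.

R* ≈ 43.5, C* ≈ 20.8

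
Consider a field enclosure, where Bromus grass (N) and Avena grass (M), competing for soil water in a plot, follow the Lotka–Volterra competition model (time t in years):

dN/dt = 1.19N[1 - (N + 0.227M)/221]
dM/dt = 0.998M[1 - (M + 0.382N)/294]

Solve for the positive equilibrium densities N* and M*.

N* ≈ 169, M* ≈ 229

Setting both brackets to zero gives the nullclines N + 0.227M = 221 and 0.382N + M = 294.
Substituting M = 294 - 0.382N into the first: N(1 - 0.227·0.382) = 221 - 0.227·294.
So N* = 154/0.913 = 169, and then M* = 294 - 0.382·169 = 229.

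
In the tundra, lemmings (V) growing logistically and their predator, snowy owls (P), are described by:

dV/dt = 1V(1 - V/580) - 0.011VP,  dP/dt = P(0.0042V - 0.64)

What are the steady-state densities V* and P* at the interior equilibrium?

From dP/dt = 0 with P > 0: 0.0042V* = 0.64, so V* = 152.
Substitute into dV/dt = 0: 1(1 - 152/580) = 0.011P*.
The bracket is 0.737, giving P* = 0.737/0.011 = 67.

V* ≈ 152, P* ≈ 67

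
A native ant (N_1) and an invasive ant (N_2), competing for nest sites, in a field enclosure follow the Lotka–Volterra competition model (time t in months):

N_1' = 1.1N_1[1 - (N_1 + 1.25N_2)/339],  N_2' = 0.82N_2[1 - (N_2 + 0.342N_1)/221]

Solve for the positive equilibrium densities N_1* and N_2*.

N_1* ≈ 110, N_2* ≈ 184

Setting both brackets to zero gives the nullclines N_1 + 1.25N_2 = 339 and 0.342N_1 + N_2 = 221.
Substituting N_2 = 221 - 0.342N_1 into the first: N_1(1 - 1.25·0.342) = 339 - 1.25·221.
So N_1* = 62.8/0.573 = 110, and then N_2* = 221 - 0.342·110 = 184.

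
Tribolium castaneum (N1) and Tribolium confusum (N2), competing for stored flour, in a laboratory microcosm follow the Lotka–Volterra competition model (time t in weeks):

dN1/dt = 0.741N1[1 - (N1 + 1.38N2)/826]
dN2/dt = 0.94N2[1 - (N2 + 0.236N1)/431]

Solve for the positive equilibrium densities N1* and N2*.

Setting both brackets to zero gives the nullclines N1 + 1.38N2 = 826 and 0.236N1 + N2 = 431.
Substituting N2 = 431 - 0.236N1 into the first: N1(1 - 1.38·0.236) = 826 - 1.38·431.
So N1* = 231/0.674 = 343, and then N2* = 431 - 0.236·343 = 350.

N1* ≈ 343, N2* ≈ 350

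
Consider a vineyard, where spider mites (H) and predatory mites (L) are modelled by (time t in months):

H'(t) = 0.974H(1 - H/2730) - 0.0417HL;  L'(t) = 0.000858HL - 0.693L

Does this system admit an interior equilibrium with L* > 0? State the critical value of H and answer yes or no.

The predator equation gives dL/dt > 0 only when H > 0.693/0.000858 = 808.
Without the predator, H → K = 2730. Since 2730 > 808, the predator can invade and persist.

Threshold H = 808; K > 808, so yes, the predator persists.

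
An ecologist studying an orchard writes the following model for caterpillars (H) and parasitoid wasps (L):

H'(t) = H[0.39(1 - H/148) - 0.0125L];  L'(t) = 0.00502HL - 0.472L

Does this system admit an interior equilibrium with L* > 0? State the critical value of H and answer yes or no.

Threshold H = 94; K > 94, so yes, the predator persists.

The predator equation gives dL/dt > 0 only when H > 0.472/0.00502 = 94.
Without the predator, H → K = 148. Since 148 > 94, the predator can invade and persist.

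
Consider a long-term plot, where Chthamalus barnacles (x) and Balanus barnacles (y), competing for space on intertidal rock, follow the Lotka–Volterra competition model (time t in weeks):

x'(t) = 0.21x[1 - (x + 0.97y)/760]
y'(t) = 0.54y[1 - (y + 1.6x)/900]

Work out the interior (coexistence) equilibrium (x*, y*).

Setting both brackets to zero gives the nullclines x + 0.97y = 760 and 1.6x + y = 900.
Substituting y = 900 - 1.6x into the first: x(1 - 0.97·1.6) = 760 - 0.97·900.
So x* = -113/-0.552 = 205, and then y* = 900 - 1.6·205 = 572.

x* ≈ 205, y* ≈ 572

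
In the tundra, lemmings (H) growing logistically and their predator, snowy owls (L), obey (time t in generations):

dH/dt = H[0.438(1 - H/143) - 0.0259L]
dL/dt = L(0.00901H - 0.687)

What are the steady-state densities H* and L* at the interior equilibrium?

From dL/dt = 0 with L > 0: 0.00901H* = 0.687, so H* = 76.2.
Substitute into dH/dt = 0: 0.438(1 - 76.2/143) = 0.0259L*.
The bracket is 0.467, giving L* = 0.204/0.0259 = 7.89.

H* ≈ 76.2, L* ≈ 7.89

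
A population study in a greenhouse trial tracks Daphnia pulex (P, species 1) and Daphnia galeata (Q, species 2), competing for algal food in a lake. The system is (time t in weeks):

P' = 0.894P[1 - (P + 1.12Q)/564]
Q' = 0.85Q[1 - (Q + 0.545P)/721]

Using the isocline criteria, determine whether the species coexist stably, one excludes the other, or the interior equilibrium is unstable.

Compare the nullcline intercepts: K1/α12 = 564/1.12 = 504 < K2 = 721; K2/α21 = 721/0.545 = 1320 > K1 = 564.
Since the inequalities point opposite ways, species 2 can invade but species 1 cannot.

species 2 excludes species 1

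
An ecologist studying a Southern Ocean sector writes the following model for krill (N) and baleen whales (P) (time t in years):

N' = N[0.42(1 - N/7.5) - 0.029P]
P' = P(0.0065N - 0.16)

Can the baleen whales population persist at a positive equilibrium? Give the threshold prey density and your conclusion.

The predator equation gives dP/dt > 0 only when N > 0.16/0.0065 = 24.6.
Without the predator, N → K = 7.5. Since 7.5 < 24.6, the predator cannot invade.

Threshold N = 24.6; K < 24.6, so no, the predator goes extinct.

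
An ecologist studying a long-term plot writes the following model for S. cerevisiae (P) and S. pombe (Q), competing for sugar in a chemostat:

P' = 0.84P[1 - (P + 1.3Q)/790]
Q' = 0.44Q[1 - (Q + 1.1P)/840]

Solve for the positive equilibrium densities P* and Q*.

P* ≈ 702, Q* ≈ 67.4

Setting both brackets to zero gives the nullclines P + 1.3Q = 790 and 1.1P + Q = 840.
Substituting Q = 840 - 1.1P into the first: P(1 - 1.3·1.1) = 790 - 1.3·840.
So P* = -302/-0.43 = 702, and then Q* = 840 - 1.1·702 = 67.4.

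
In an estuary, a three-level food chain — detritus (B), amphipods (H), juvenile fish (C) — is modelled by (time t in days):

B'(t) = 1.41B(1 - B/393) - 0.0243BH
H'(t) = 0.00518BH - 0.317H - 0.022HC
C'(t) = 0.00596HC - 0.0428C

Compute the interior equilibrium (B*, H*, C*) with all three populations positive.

B* ≈ 344, H* ≈ 7.18, C* ≈ 66.7

From dC/dt = 0: 0.00596H* = 0.0428, so H* = 7.18.
From dB/dt = 0: 1.41(1 - B*/393) = 0.0243·7.18, giving B* = 393·(1 - 0.124) = 344.
From dH/dt = 0: 0.00518·344 - 0.317 = 0.022C*, so C* = 1.47/0.022 = 66.7.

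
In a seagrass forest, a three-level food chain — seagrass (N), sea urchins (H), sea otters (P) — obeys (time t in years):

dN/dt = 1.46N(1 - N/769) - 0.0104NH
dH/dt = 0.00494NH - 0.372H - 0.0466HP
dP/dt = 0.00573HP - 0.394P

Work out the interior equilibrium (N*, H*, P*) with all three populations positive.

From dP/dt = 0: 0.00573H* = 0.394, so H* = 68.8.
From dN/dt = 0: 1.46(1 - N*/769) = 0.0104·68.8, giving N* = 769·(1 - 0.49) = 392.
From dH/dt = 0: 0.00494·392 - 0.372 = 0.0466P*, so P* = 1.57/0.0466 = 33.6.

N* ≈ 392, H* ≈ 68.8, P* ≈ 33.6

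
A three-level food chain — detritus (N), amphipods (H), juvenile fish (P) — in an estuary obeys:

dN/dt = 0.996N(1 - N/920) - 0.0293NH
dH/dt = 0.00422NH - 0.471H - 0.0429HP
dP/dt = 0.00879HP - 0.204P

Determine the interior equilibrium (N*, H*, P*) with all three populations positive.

N* ≈ 292, H* ≈ 23.2, P* ≈ 17.7

From dP/dt = 0: 0.00879H* = 0.204, so H* = 23.2.
From dN/dt = 0: 0.996(1 - N*/920) = 0.0293·23.2, giving N* = 920·(1 - 0.683) = 292.
From dH/dt = 0: 0.00422·292 - 0.471 = 0.0429P*, so P* = 0.761/0.0429 = 17.7.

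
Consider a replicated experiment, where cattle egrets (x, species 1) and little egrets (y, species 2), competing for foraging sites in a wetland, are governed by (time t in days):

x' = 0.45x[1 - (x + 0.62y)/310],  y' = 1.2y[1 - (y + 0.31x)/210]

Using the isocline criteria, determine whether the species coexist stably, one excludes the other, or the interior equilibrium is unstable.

stable coexistence

Compare the nullcline intercepts: K1/α12 = 310/0.62 = 500 > K2 = 210; K2/α21 = 210/0.31 = 677 > K1 = 310.
Since both inequalities hold, each species can invade when rare, so the interior equilibrium is stable.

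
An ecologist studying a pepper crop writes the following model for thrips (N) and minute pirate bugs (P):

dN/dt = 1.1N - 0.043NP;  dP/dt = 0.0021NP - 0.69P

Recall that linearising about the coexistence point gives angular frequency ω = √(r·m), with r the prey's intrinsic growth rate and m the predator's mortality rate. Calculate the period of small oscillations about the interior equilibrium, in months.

Here r = 1.1 and m = 0.69, so r·m = 0.759.
ω = √0.759 = 0.871 per month, hence T = 2π/ω ≈ 7.21 months.

T ≈ 7.21 months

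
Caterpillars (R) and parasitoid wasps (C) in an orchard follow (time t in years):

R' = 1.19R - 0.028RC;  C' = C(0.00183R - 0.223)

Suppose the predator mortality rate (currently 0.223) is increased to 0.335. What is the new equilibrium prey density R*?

R* ≈ 183

At the interior fixed point, setting dC/dt = 0 with C > 0 fixes R* = (predator death rate)/(RC coefficient) — independent of the other coefficients.
With the change, R* = 0.335/0.00183 = 183; it rises from 122.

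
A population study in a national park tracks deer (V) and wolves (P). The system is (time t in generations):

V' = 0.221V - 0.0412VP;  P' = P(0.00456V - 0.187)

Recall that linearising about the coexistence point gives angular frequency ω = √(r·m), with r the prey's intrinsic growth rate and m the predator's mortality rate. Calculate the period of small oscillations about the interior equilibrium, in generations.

T ≈ 30.9 generations

Here r = 0.221 and m = 0.187, so r·m = 0.0413.
ω = √0.0413 = 0.203 per generation, hence T = 2π/ω ≈ 30.9 generations.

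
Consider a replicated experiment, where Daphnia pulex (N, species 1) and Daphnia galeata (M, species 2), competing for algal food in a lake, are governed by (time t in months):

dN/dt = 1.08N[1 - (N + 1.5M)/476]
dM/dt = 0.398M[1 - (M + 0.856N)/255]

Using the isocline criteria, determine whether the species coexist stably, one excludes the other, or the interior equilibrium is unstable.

species 1 excludes species 2

Compare the nullcline intercepts: K1/α12 = 476/1.5 = 317 > K2 = 255; K2/α21 = 255/0.856 = 298 < K1 = 476.
Since the inequalities point opposite ways, species 1 can invade but species 2 cannot.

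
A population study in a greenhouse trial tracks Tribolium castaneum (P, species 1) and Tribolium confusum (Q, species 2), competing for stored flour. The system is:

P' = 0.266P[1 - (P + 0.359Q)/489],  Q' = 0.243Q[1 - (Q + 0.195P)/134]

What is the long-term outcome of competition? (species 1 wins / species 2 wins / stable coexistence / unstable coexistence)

Compare the nullcline intercepts: K1/α12 = 489/0.359 = 1360 > K2 = 134; K2/α21 = 134/0.195 = 687 > K1 = 489.
Since both inequalities hold, each species can invade when rare, so the interior equilibrium is stable.

stable coexistence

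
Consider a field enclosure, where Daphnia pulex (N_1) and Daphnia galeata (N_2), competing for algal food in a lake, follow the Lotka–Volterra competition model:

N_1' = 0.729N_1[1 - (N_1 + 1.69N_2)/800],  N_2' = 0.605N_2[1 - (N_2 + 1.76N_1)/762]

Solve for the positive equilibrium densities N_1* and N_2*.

Setting both brackets to zero gives the nullclines N_1 + 1.69N_2 = 800 and 1.76N_1 + N_2 = 762.
Substituting N_2 = 762 - 1.76N_1 into the first: N_1(1 - 1.69·1.76) = 800 - 1.69·762.
So N_1* = -488/-1.97 = 247, and then N_2* = 762 - 1.76·247 = 327.

N_1* ≈ 247, N_2* ≈ 327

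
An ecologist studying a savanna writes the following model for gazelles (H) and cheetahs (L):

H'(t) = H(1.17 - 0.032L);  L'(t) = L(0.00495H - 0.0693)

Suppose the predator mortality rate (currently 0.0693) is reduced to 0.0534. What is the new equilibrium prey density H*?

At the interior fixed point, setting dL/dt = 0 with L > 0 fixes H* = (predator death rate)/(HL coefficient) — independent of the other coefficients.
With the change, H* = 0.0534/0.00495 = 10.8; it falls from 14.

H* ≈ 10.8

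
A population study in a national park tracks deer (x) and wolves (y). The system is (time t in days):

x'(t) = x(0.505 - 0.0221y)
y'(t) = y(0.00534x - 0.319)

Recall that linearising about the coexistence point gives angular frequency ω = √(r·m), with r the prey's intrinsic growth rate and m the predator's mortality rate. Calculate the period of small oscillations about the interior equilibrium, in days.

T ≈ 15.7 days

Here r = 0.505 and m = 0.319, so r·m = 0.161.
ω = √0.161 = 0.401 per day, hence T = 2π/ω ≈ 15.7 days.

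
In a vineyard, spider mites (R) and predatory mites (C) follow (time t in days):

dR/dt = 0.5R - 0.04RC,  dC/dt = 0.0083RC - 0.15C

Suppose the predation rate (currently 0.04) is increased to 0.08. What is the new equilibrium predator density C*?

At the interior fixed point, setting dR/dt = 0 with R > 0 fixes C* = (prey growth rate)/(RC coefficient) — independent of the other coefficients.
With the change, C* = 0.5/0.08 = 6.25; it falls from 12.5.

C* ≈ 6.25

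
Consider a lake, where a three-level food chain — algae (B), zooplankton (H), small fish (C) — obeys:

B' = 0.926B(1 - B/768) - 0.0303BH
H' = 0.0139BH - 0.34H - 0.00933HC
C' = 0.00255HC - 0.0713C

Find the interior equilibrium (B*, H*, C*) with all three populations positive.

B* ≈ 65.3, H* ≈ 28, C* ≈ 60.9

From dC/dt = 0: 0.00255H* = 0.0713, so H* = 28.
From dB/dt = 0: 0.926(1 - B*/768) = 0.0303·28, giving B* = 768·(1 - 0.915) = 65.3.
From dH/dt = 0: 0.0139·65.3 - 0.34 = 0.00933C*, so C* = 0.568/0.00933 = 60.9.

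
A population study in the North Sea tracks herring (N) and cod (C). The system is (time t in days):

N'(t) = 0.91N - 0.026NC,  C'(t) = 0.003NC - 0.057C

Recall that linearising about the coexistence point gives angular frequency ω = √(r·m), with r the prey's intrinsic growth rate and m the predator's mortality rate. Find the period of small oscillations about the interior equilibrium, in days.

Here r = 0.91 and m = 0.057, so r·m = 0.0519.
ω = √0.0519 = 0.228 per day, hence T = 2π/ω ≈ 27.6 days.

T ≈ 27.6 days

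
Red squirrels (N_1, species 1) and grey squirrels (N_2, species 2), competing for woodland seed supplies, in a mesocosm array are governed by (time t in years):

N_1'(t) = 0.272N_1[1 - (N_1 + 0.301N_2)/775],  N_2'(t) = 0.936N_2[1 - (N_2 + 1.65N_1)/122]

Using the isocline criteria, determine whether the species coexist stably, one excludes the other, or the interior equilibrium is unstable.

Compare the nullcline intercepts: K1/α12 = 775/0.301 = 2570 > K2 = 122; K2/α21 = 122/1.65 = 73.9 < K1 = 775.
Since the inequalities point opposite ways, species 1 can invade but species 2 cannot.

species 1 excludes species 2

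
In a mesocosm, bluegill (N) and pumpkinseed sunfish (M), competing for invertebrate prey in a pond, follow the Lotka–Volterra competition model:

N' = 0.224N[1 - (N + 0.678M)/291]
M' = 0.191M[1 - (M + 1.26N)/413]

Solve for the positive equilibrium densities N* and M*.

N* ≈ 75.4, M* ≈ 318

Setting both brackets to zero gives the nullclines N + 0.678M = 291 and 1.26N + M = 413.
Substituting M = 413 - 1.26N into the first: N(1 - 0.678·1.26) = 291 - 0.678·413.
So N* = 11/0.146 = 75.4, and then M* = 413 - 1.26·75.4 = 318.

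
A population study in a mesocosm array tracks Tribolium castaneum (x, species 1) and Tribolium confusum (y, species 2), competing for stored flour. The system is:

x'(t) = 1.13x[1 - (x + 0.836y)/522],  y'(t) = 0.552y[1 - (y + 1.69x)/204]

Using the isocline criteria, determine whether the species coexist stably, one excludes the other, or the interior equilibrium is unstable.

Compare the nullcline intercepts: K1/α12 = 522/0.836 = 624 > K2 = 204; K2/α21 = 204/1.69 = 121 < K1 = 522.
Since the inequalities point opposite ways, species 1 can invade but species 2 cannot.

species 1 excludes species 2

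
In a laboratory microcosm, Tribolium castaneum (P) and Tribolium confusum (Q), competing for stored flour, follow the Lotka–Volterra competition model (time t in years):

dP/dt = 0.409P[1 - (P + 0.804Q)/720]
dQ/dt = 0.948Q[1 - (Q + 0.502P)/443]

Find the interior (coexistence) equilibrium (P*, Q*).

Setting both brackets to zero gives the nullclines P + 0.804Q = 720 and 0.502P + Q = 443.
Substituting Q = 443 - 0.502P into the first: P(1 - 0.804·0.502) = 720 - 0.804·443.
So P* = 364/0.596 = 610, and then Q* = 443 - 0.502·610 = 137.

P* ≈ 610, Q* ≈ 137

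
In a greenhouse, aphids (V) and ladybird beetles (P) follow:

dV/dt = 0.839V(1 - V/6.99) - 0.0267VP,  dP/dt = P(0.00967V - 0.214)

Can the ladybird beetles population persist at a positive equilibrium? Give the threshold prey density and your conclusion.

The predator equation gives dP/dt > 0 only when V > 0.214/0.00967 = 22.1.
Without the predator, V → K = 6.99. Since 6.99 < 22.1, the predator cannot invade.

Threshold V = 22.1; K < 22.1, so no, the predator goes extinct.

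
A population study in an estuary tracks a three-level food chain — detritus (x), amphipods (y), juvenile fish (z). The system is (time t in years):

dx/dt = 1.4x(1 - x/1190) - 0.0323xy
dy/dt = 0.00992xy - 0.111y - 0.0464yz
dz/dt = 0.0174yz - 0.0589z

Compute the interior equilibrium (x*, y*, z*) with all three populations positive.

x* ≈ 1100, y* ≈ 3.39, z* ≈ 232

From dz/dt = 0: 0.0174y* = 0.0589, so y* = 3.39.
From dx/dt = 0: 1.4(1 - x*/1190) = 0.0323·3.39, giving x* = 1190·(1 - 0.0781) = 1100.
From dy/dt = 0: 0.00992·1100 - 0.111 = 0.0464z*, so z* = 10.8/0.0464 = 232.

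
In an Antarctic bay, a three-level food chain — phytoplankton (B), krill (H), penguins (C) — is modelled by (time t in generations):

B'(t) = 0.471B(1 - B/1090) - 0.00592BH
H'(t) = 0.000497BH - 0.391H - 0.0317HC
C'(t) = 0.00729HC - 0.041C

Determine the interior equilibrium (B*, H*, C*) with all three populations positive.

From dC/dt = 0: 0.00729H* = 0.041, so H* = 5.62.
From dB/dt = 0: 0.471(1 - B*/1090) = 0.00592·5.62, giving B* = 1090·(1 - 0.0707) = 1010.
From dH/dt = 0: 0.000497·1010 - 0.391 = 0.0317C*, so C* = 0.112/0.0317 = 3.55.

B* ≈ 1010, H* ≈ 5.62, C* ≈ 3.55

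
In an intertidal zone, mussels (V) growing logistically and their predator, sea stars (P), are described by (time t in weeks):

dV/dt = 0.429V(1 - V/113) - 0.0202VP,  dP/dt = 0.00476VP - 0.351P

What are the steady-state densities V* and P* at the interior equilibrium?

V* ≈ 73.7, P* ≈ 7.38

From dP/dt = 0 with P > 0: 0.00476V* = 0.351, so V* = 73.7.
Substitute into dV/dt = 0: 0.429(1 - 73.7/113) = 0.0202P*.
The bracket is 0.347, giving P* = 0.149/0.0202 = 7.38.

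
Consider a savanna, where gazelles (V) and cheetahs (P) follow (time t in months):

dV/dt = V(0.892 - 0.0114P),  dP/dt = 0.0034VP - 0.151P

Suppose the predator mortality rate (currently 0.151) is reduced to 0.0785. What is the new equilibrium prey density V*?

V* ≈ 23.1

At the interior fixed point, setting dP/dt = 0 with P > 0 fixes V* = (predator death rate)/(VP coefficient) — independent of the other coefficients.
With the change, V* = 0.0785/0.0034 = 23.1; it falls from 44.4.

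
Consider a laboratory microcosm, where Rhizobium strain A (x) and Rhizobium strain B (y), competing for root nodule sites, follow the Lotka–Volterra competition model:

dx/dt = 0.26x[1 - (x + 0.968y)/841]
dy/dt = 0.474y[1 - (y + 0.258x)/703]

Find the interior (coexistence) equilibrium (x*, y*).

Setting both brackets to zero gives the nullclines x + 0.968y = 841 and 0.258x + y = 703.
Substituting y = 703 - 0.258x into the first: x(1 - 0.968·0.258) = 841 - 0.968·703.
So x* = 160/0.75 = 214, and then y* = 703 - 0.258·214 = 648.

x* ≈ 214, y* ≈ 648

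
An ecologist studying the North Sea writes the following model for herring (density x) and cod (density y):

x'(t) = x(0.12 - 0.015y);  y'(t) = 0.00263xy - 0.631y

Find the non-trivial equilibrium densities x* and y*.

Set dy/dt = 0 with y > 0: 0.00263x - 0.631 = 0, so x* = 0.631/0.00263 = 240.
Set dx/dt = 0 with x > 0: 0.12 - 0.015y = 0, so y* = 0.12/0.015 = 8.

x* ≈ 240, y* ≈ 8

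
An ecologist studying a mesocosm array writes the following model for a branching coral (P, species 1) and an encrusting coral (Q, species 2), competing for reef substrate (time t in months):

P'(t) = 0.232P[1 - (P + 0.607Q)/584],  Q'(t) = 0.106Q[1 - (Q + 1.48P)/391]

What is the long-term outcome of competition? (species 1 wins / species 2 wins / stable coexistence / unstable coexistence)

species 1 excludes species 2

Compare the nullcline intercepts: K1/α12 = 584/0.607 = 962 > K2 = 391; K2/α21 = 391/1.48 = 264 < K1 = 584.
Since the inequalities point opposite ways, species 1 can invade but species 2 cannot.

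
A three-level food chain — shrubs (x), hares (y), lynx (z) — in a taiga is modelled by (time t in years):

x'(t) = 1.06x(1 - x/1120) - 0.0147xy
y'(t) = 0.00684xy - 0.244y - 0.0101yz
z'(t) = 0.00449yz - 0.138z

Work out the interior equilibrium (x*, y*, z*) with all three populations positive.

From dz/dt = 0: 0.00449y* = 0.138, so y* = 30.7.
From dx/dt = 0: 1.06(1 - x*/1120) = 0.0147·30.7, giving x* = 1120·(1 - 0.426) = 643.
From dy/dt = 0: 0.00684·643 - 0.244 = 0.0101z*, so z* = 4.15/0.0101 = 411.

x* ≈ 643, y* ≈ 30.7, z* ≈ 411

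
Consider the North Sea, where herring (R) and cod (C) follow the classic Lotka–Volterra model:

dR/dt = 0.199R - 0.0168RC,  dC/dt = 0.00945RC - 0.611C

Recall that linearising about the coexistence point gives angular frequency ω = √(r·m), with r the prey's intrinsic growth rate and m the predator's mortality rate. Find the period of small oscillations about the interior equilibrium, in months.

Here r = 0.199 and m = 0.611, so r·m = 0.122.
ω = √0.122 = 0.349 per month, hence T = 2π/ω ≈ 18 months.

T ≈ 18 months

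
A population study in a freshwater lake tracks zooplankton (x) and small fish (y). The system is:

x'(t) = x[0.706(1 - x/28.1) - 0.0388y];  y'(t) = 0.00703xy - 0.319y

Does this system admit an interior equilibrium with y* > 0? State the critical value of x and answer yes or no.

The predator equation gives dy/dt > 0 only when x > 0.319/0.00703 = 45.4.
Without the predator, x → K = 28.1. Since 28.1 < 45.4, the predator cannot invade.

Threshold x = 45.4; K < 45.4, so no, the predator goes extinct.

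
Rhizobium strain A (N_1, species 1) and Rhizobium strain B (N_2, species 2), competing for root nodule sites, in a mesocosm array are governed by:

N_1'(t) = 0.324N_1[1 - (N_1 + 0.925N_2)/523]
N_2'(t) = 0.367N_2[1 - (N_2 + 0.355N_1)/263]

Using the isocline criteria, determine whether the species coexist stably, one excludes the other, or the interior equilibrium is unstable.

stable coexistence

Compare the nullcline intercepts: K1/α12 = 523/0.925 = 565 > K2 = 263; K2/α21 = 263/0.355 = 741 > K1 = 523.
Since both inequalities hold, each species can invade when rare, so the interior equilibrium is stable.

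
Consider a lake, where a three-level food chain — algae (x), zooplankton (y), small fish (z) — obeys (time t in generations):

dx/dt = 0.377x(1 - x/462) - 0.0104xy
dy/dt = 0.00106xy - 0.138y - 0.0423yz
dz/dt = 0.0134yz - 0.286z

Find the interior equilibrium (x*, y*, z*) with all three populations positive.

From dz/dt = 0: 0.0134y* = 0.286, so y* = 21.3.
From dx/dt = 0: 0.377(1 - x*/462) = 0.0104·21.3, giving x* = 462·(1 - 0.589) = 190.
From dy/dt = 0: 0.00106·190 - 0.138 = 0.0423z*, so z* = 0.0634/0.0423 = 1.5.

x* ≈ 190, y* ≈ 21.3, z* ≈ 1.5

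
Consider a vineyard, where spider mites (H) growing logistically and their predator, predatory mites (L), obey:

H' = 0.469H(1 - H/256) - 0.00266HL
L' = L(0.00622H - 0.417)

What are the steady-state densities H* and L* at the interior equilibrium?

H* ≈ 67, L* ≈ 130

From dL/dt = 0 with L > 0: 0.00622H* = 0.417, so H* = 67.
Substitute into dH/dt = 0: 0.469(1 - 67/256) = 0.00266L*.
The bracket is 0.738, giving L* = 0.346/0.00266 = 130.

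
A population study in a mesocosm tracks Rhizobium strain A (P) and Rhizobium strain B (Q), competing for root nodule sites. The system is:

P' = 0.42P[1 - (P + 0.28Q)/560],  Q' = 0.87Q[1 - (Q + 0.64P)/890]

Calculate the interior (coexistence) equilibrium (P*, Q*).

Setting both brackets to zero gives the nullclines P + 0.28Q = 560 and 0.64P + Q = 890.
Substituting Q = 890 - 0.64P into the first: P(1 - 0.28·0.64) = 560 - 0.28·890.
So P* = 311/0.821 = 379, and then Q* = 890 - 0.64·379 = 648.

P* ≈ 379, Q* ≈ 648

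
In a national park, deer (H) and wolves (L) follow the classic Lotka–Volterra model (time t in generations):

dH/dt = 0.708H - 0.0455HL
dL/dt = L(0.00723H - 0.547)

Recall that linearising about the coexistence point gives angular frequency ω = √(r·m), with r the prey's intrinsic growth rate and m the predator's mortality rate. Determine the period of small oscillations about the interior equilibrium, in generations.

T ≈ 10.1 generations

Here r = 0.708 and m = 0.547, so r·m = 0.387.
ω = √0.387 = 0.622 per generation, hence T = 2π/ω ≈ 10.1 generations.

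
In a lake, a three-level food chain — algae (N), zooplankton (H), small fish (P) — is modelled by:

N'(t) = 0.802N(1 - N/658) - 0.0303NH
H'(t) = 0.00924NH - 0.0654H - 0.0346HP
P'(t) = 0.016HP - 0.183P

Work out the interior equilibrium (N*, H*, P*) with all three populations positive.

From dP/dt = 0: 0.016H* = 0.183, so H* = 11.4.
From dN/dt = 0: 0.802(1 - N*/658) = 0.0303·11.4, giving N* = 658·(1 - 0.432) = 374.
From dH/dt = 0: 0.00924·374 - 0.0654 = 0.0346P*, so P* = 3.39/0.0346 = 97.9.

N* ≈ 374, H* ≈ 11.4, P* ≈ 97.9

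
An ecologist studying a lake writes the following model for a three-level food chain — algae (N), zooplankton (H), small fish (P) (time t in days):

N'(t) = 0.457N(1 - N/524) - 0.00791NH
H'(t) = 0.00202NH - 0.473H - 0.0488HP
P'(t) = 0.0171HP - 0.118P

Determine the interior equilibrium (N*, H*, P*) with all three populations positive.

From dP/dt = 0: 0.0171H* = 0.118, so H* = 6.9.
From dN/dt = 0: 0.457(1 - N*/524) = 0.00791·6.9, giving N* = 524·(1 - 0.119) = 461.
From dH/dt = 0: 0.00202·461 - 0.473 = 0.0488P*, so P* = 0.459/0.0488 = 9.41.

N* ≈ 461, H* ≈ 6.9, P* ≈ 9.41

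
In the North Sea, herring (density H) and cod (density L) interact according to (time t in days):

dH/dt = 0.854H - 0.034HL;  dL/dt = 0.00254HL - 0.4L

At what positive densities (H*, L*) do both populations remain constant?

H* ≈ 157, L* ≈ 25.1

Set dL/dt = 0 with L > 0: 0.00254H - 0.4 = 0, so H* = 0.4/0.00254 = 157.
Set dH/dt = 0 with H > 0: 0.854 - 0.034L = 0, so L* = 0.854/0.034 = 25.1.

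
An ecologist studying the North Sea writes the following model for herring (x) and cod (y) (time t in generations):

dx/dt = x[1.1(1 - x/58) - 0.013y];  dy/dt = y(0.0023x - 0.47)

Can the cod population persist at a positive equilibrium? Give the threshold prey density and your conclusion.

Threshold x = 204; K < 204, so no, the predator goes extinct.

The predator equation gives dy/dt > 0 only when x > 0.47/0.0023 = 204.
Without the predator, x → K = 58. Since 58 < 204, the predator cannot invade.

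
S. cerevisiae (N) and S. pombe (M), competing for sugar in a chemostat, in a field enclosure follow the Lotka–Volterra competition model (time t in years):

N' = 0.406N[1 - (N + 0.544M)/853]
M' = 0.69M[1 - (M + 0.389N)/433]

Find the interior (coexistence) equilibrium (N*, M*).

Setting both brackets to zero gives the nullclines N + 0.544M = 853 and 0.389N + M = 433.
Substituting M = 433 - 0.389N into the first: N(1 - 0.544·0.389) = 853 - 0.544·433.
So N* = 617/0.788 = 783, and then M* = 433 - 0.389·783 = 128.

N* ≈ 783, M* ≈ 128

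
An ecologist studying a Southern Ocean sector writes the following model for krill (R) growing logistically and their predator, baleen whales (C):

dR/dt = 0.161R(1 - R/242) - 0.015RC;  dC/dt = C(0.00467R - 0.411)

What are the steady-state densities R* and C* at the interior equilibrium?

R* ≈ 88, C* ≈ 6.83

From dC/dt = 0 with C > 0: 0.00467R* = 0.411, so R* = 88.
Substitute into dR/dt = 0: 0.161(1 - 88/242) = 0.015C*.
The bracket is 0.636, giving C* = 0.102/0.015 = 6.83.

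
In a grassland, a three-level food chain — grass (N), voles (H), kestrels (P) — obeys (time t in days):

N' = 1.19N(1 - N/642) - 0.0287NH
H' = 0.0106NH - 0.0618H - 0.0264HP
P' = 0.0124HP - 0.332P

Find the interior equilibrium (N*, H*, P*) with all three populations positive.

From dP/dt = 0: 0.0124H* = 0.332, so H* = 26.8.
From dN/dt = 0: 1.19(1 - N*/642) = 0.0287·26.8, giving N* = 642·(1 - 0.646) = 227.
From dH/dt = 0: 0.0106·227 - 0.0618 = 0.0264P*, so P* = 2.35/0.0264 = 89.

N* ≈ 227, H* ≈ 26.8, P* ≈ 89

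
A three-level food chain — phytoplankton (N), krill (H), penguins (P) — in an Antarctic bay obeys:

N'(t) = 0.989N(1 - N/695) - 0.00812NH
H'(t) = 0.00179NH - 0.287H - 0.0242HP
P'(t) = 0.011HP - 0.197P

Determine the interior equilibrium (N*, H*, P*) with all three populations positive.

N* ≈ 593, H* ≈ 17.9, P* ≈ 32

From dP/dt = 0: 0.011H* = 0.197, so H* = 17.9.
From dN/dt = 0: 0.989(1 - N*/695) = 0.00812·17.9, giving N* = 695·(1 - 0.147) = 593.
From dH/dt = 0: 0.00179·593 - 0.287 = 0.0242P*, so P* = 0.774/0.0242 = 32.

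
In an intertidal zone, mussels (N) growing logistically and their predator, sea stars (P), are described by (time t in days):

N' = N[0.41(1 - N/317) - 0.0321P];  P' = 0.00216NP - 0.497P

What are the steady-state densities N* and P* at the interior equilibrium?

N* ≈ 230, P* ≈ 3.5

From dP/dt = 0 with P > 0: 0.00216N* = 0.497, so N* = 230.
Substitute into dN/dt = 0: 0.41(1 - 230/317) = 0.0321P*.
The bracket is 0.274, giving P* = 0.112/0.0321 = 3.5.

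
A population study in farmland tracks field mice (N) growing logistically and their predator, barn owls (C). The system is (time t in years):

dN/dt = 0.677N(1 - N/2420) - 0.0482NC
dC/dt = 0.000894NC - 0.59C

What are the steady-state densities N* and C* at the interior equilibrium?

From dC/dt = 0 with C > 0: 0.000894N* = 0.59, so N* = 660.
Substitute into dN/dt = 0: 0.677(1 - 660/2420) = 0.0482C*.
The bracket is 0.727, giving C* = 0.492/0.0482 = 10.2.

N* ≈ 660, C* ≈ 10.2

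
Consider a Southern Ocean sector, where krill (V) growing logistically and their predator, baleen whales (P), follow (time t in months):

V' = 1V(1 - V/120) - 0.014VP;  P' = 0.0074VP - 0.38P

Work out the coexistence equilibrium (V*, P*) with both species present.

From dP/dt = 0 with P > 0: 0.0074V* = 0.38, so V* = 51.4.
Substitute into dV/dt = 0: 1(1 - 51.4/120) = 0.014P*.
The bracket is 0.572, giving P* = 0.572/0.014 = 40.9.

V* ≈ 51.4, P* ≈ 40.9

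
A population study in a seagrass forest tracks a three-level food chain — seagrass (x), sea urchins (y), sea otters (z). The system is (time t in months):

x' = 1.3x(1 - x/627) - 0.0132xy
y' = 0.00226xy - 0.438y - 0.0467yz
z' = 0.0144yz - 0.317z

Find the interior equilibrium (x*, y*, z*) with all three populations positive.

x* ≈ 487, y* ≈ 22, z* ≈ 14.2

From dz/dt = 0: 0.0144y* = 0.317, so y* = 22.
From dx/dt = 0: 1.3(1 - x*/627) = 0.0132·22, giving x* = 627·(1 - 0.224) = 487.
From dy/dt = 0: 0.00226·487 - 0.438 = 0.0467z*, so z* = 0.662/0.0467 = 14.2.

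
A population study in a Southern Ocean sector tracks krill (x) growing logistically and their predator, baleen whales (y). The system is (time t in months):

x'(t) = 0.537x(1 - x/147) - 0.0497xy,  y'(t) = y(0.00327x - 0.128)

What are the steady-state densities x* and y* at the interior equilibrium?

From dy/dt = 0 with y > 0: 0.00327x* = 0.128, so x* = 39.1.
Substitute into dx/dt = 0: 0.537(1 - 39.1/147) = 0.0497y*.
The bracket is 0.734, giving y* = 0.394/0.0497 = 7.93.

x* ≈ 39.1, y* ≈ 7.93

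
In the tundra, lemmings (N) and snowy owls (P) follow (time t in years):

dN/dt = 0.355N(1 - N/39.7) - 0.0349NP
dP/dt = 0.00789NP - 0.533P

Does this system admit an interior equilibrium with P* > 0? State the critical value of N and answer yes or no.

Threshold N = 67.6; K < 67.6, so no, the predator goes extinct.

The predator equation gives dP/dt > 0 only when N > 0.533/0.00789 = 67.6.
Without the predator, N → K = 39.7. Since 39.7 < 67.6, the predator cannot invade.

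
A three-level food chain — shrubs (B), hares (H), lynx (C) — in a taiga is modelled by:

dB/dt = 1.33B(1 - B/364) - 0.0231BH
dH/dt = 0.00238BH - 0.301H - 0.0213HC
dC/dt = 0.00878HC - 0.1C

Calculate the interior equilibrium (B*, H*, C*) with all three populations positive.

B* ≈ 292, H* ≈ 11.4, C* ≈ 18.5

From dC/dt = 0: 0.00878H* = 0.1, so H* = 11.4.
From dB/dt = 0: 1.33(1 - B*/364) = 0.0231·11.4, giving B* = 364·(1 - 0.198) = 292.
From dH/dt = 0: 0.00238·292 - 0.301 = 0.0213C*, so C* = 0.394/0.0213 = 18.5.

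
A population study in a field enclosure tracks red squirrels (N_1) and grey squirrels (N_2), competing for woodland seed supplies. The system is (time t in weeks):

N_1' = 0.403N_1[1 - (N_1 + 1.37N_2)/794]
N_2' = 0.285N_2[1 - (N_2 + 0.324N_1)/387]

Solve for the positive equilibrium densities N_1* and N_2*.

Setting both brackets to zero gives the nullclines N_1 + 1.37N_2 = 794 and 0.324N_1 + N_2 = 387.
Substituting N_2 = 387 - 0.324N_1 into the first: N_1(1 - 1.37·0.324) = 794 - 1.37·387.
So N_1* = 264/0.556 = 474, and then N_2* = 387 - 0.324·474 = 233.

N_1* ≈ 474, N_2* ≈ 233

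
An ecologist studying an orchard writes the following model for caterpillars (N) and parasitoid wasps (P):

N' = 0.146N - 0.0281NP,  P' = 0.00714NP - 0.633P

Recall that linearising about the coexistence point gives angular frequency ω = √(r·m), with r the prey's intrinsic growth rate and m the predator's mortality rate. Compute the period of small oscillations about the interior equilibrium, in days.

Here r = 0.146 and m = 0.633, so r·m = 0.0924.
ω = √0.0924 = 0.304 per day, hence T = 2π/ω ≈ 20.7 days.

T ≈ 20.7 days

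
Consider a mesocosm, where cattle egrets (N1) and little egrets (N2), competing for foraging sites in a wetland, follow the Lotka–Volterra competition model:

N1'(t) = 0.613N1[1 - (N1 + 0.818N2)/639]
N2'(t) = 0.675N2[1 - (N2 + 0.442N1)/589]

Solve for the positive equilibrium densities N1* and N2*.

N1* ≈ 246, N2* ≈ 480

Setting both brackets to zero gives the nullclines N1 + 0.818N2 = 639 and 0.442N1 + N2 = 589.
Substituting N2 = 589 - 0.442N1 into the first: N1(1 - 0.818·0.442) = 639 - 0.818·589.
So N1* = 157/0.638 = 246, and then N2* = 589 - 0.442·246 = 480.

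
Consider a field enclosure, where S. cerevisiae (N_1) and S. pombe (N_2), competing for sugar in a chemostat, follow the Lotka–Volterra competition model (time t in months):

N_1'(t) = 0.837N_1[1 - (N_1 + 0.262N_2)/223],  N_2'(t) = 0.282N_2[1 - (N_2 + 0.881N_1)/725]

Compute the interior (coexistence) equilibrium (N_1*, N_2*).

Setting both brackets to zero gives the nullclines N_1 + 0.262N_2 = 223 and 0.881N_1 + N_2 = 725.
Substituting N_2 = 725 - 0.881N_1 into the first: N_1(1 - 0.262·0.881) = 223 - 0.262·725.
So N_1* = 33/0.769 = 43, and then N_2* = 725 - 0.881·43 = 687.

N_1* ≈ 43, N_2* ≈ 687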